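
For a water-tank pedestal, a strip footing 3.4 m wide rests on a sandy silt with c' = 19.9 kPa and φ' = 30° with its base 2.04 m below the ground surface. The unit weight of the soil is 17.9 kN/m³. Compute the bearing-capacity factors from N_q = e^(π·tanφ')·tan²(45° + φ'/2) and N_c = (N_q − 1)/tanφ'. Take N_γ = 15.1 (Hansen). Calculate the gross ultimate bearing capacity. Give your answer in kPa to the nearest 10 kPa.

tan30° = 0.5774, so N_q = e^(π×0.5774)·tan²(60°) = 6.134 × 3.0 = 18.4.
N_c = (18.4 − 1)/tan30° = 30.14.
Overburden at base level: q = 17.9 × 2.04 = 36.516 kPa.
Cohesion term c·N_c = 19.9 × 30.14 = 599.78 kPa; surcharge term q·N_q = 36.516 × 18.401 = 671.94 kPa; self-weight term 0.5·γ·B·N_γ = 0.5 × 17.9 × 3.4 × 15.1 = 459.49 kPa.
q_ult = 599.78 + 671.94 + 459.49 = 1731.2 kPa.

q_ult ≈ 1730 kPa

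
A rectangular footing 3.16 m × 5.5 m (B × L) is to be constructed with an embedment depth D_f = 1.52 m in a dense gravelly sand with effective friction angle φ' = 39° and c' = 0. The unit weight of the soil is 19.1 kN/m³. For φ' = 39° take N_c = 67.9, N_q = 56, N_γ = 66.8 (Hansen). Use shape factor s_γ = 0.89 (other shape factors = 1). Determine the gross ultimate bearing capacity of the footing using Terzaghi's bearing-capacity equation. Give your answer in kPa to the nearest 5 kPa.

Overburden at base level: q = 19.1 × 1.52 = 29.032 kPa.
Surcharge term q·N_q = 29.032 × 56 = 1625.8 kPa; self-weight term 0.5·γ·B·N_γ·s_γ = 0.5 × 19.1 × 3.16 × 66.8 × 0.89 = 1794.1 kPa.
q_ult = 1625.8 + 1794.1 = 3419.9 kPa.

q_ult ≈ 3420 kPa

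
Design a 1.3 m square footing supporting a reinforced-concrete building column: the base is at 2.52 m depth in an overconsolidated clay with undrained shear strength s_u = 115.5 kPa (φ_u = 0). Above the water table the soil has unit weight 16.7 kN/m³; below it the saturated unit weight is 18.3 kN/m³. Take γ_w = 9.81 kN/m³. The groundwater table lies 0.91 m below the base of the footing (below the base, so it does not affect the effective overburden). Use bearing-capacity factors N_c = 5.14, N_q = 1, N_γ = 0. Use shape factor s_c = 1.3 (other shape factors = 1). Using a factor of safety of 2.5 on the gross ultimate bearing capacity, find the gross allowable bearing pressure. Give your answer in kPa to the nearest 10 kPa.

Overburden at base level: q = 16.7 × 2.52 = 42.084 kPa.
Cohesion term c·N_c·s_c = 115.5 × 5.14 × 1.3 = 771.77 kPa; surcharge term q·N_q = 42.084 × 1 = 42.084 kPa.
q_ult = 771.77 + 42.084 = 813.85 kPa.
q_all = 813.85 / 2.5 = 325.54 kPa.

q_all ≈ 330 kPa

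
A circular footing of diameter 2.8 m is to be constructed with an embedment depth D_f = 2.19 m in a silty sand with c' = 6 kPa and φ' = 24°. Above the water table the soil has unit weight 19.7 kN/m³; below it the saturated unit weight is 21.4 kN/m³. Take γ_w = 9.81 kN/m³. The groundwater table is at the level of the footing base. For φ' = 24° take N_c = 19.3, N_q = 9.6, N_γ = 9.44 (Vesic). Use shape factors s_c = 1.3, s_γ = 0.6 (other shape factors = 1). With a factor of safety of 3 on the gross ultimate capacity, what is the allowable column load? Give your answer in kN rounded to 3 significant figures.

Overburden at base level: q = 19.7 × 2.19 = 43.143 kPa.
Below the base the soil is submerged, so the ½γBN_γ term uses γ' = 21.4 − 9.81 = 11.59 kN/m³.
Cohesion term c·N_c·s_c = 6 × 19.3 × 1.3 = 150.54 kPa; surcharge term q·N_q = 43.143 × 9.6 = 414.17 kPa; self-weight term 0.5·γ·B·N_γ·s_γ = 0.5 × 11.59 × 2.8 × 9.44 × 0.6 = 91.904 kPa.
q_ult = 150.54 + 414.17 + 91.904 = 656.62 kPa.
Gross allowable pressure q_all = 656.62 / 3 = 218.87 kPa.
Footing area = 6.1575 m², so allowable column load = 218.87 × 6.1575 = 1347.7 kN.

P_all ≈ 1350 kN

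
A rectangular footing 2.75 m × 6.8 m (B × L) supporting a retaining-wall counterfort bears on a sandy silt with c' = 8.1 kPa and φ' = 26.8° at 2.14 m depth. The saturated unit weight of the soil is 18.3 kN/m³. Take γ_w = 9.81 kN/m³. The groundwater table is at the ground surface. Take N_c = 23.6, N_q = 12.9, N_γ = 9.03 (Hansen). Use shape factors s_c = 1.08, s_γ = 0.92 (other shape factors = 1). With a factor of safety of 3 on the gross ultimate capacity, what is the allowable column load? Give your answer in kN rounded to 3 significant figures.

P_all ≈ 3350 kN

With the water table at the surface the whole profile is submerged: γ' = 18.3 − 9.81 = 8.49 kN/m³, so q = γ'·D_f = 18.169 kPa; the same γ' applies in the ½γBN_γ term.
q_ult = c·N_c·s_c + q·N_q + 0.5·γ·B·N_γ·s_γ
     = 8.1 × 23.6 × 1.08 + 18.169 × 12.9 + 0.5 × 8.49 × 2.75 × 9.03 × 0.92
     = 206.45 + 234.37 + 96.981 = 537.81 kPa.
Gross allowable pressure q_all = 537.81 / 3 = 179.27 kPa.
Footing area = 18.7 m², so allowable column load = 179.27 × 18.7 = 3352.3 kN.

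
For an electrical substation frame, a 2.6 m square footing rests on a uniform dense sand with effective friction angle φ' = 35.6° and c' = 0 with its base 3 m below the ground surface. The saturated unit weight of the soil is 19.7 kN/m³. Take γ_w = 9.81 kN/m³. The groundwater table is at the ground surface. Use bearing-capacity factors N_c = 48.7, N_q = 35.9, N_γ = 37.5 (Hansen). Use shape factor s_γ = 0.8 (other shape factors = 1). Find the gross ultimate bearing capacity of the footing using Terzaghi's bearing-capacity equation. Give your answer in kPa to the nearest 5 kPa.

γ' = 19.7 − 9.81 = 9.89 kN/m³ (submerged throughout). q = 9.89 × 3 = 29.67 kPa; the same γ' applies in the ½γBN_γ term.
q·N_q = 29.67 × 35.9 = 1065.2 kPa
0.5·γ·B·N_γ·s_γ = 0.5 × 9.89 × 2.6 × 37.5 × 0.8 = 385.71 kPa
q_ult = 1065.2 + 385.71 = 1450.9 kPa.

q_ult ≈ 1450 kPa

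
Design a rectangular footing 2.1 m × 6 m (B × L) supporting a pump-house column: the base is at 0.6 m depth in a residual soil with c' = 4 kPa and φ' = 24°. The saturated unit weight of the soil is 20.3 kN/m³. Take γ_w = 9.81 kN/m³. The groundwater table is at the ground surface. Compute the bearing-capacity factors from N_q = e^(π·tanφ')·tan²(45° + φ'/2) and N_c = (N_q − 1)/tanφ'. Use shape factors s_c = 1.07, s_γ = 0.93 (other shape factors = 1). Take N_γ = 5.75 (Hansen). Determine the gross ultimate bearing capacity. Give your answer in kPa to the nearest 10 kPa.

tan24° = 0.4452, so N_q = e^(π×0.4452)·tan²(57°) = 4.05 × 2.371 = 9.6.
N_c = (9.6 − 1)/tan24° = 19.32.
With the water table at the surface the whole profile is submerged: γ' = 20.3 − 9.81 = 10.49 kN/m³, so q = γ'·D_f = 6.294 kPa; the same γ' applies in the ½γBN_γ term.
q_ult = c·N_c·s_c + q·N_q + 0.5·γ·B·N_γ·s_γ
     = 4 × 19.324 × 1.07 + 6.294 × 9.6034 + 0.5 × 10.49 × 2.1 × 5.75 × 0.93
     = 82.705 + 60.444 + 58.9 = 202.05 kPa.

q_ult ≈ 200 kPa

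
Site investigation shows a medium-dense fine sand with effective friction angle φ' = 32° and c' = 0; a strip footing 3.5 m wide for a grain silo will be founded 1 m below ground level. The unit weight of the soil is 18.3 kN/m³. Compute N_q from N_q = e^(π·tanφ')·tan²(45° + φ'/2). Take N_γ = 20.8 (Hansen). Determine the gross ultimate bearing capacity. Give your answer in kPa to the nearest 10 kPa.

tan32° = 0.6249, so N_q = e^(π×0.6249)·tan²(61°) = 7.121 × 3.255 = 23.18.
q = γ·D_f = 18.3 × 1 = 18.3 kPa.
q·N_q = 18.3 × 23.177 = 424.14 kPa
0.5·γ·B·N_γ = 0.5 × 18.3 × 3.5 × 20.8 = 666.12 kPa
q_ult = 424.14 + 666.12 = 1090.3 kPa.

q_ult ≈ 1090 kPa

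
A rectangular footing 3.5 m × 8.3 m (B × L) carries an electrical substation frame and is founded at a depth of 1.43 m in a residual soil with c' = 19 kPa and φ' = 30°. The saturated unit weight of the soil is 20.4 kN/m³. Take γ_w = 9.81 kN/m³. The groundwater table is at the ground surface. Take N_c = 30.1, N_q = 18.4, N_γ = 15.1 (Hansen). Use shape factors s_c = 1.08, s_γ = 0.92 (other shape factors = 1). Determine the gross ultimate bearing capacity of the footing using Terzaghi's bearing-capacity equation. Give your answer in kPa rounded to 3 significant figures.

q_ult ≈ 1150 kPa

γ' = 20.4 − 9.81 = 10.59 kN/m³ (submerged throughout). q = 10.59 × 1.43 = 15.144 kPa; the same γ' applies in the ½γBN_γ term.
c·N_c·s_c = 19 × 30.1 × 1.08 = 617.65 kPa
q·N_q = 15.144 × 18.4 = 278.64 kPa
0.5·γ·B·N_γ·s_γ = 0.5 × 10.59 × 3.5 × 15.1 × 0.92 = 257.45 kPa
q_ult = 617.65 + 278.64 + 257.45 = 1153.7 kPa.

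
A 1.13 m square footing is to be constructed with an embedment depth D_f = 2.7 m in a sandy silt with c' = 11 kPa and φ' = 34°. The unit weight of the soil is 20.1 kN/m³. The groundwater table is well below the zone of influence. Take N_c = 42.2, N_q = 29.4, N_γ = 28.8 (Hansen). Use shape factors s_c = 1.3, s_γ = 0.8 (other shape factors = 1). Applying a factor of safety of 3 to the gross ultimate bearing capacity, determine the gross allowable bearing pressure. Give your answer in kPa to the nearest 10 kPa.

q_all ≈ 820 kPa

Effective surcharge at the founding depth q = γ·D_f = 20.1 × 2.7 = 54.27 kPa.
q_ult = c·N_c·s_c + q·N_q + 0.5·γ·B·N_γ·s_γ
     = 11 × 42.2 × 1.3 + 54.27 × 29.4 + 0.5 × 20.1 × 1.13 × 28.8 × 0.8
     = 603.46 + 1595.5 + 261.65 = 2460.7 kPa.
q_all = q_ult / FS = 2460.7 / 3 = 820.22 kPa.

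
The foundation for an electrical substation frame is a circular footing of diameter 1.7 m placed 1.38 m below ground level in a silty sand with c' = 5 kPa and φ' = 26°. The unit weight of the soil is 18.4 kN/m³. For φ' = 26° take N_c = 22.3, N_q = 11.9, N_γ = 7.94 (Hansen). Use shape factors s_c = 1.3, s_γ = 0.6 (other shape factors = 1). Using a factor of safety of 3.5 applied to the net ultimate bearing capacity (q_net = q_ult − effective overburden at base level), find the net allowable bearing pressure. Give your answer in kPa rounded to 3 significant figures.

q_all(net) ≈ 142 kPa

q = γ·D_f = 18.4 × 1.38 = 25.392 kPa.
c·N_c·s_c = 5 × 22.3 × 1.3 = 144.95 kPa
q·N_q = 25.392 × 11.9 = 302.16 kPa
0.5·γ·B·N_γ·s_γ = 0.5 × 18.4 × 1.7 × 7.94 × 0.6 = 74.509 kPa
q_ult = 144.95 + 302.16 + 74.509 = 521.62 kPa.
Net ultimate: q_net = 521.62 − 25.392 = 496.23 kPa.
q_all(net) = 496.23 / 3.5 = 141.78 kPa.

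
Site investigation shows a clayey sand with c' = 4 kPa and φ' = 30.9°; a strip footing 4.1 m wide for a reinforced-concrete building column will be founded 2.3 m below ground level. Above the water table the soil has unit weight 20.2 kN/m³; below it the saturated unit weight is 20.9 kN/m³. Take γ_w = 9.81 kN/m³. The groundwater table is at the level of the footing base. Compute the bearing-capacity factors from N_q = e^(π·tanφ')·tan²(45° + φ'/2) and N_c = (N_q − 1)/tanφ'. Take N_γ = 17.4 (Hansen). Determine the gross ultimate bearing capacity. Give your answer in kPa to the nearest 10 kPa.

q_ult ≈ 1470 kPa

tan30.9° = 0.5985, so N_q = e^(π×0.5985)·tan²(60.45°) = 6.555 × 3.111 = 20.39.
N_c = (20.39 − 1)/tan30.9° = 32.41.
Effective surcharge at the founding depth q = γ·D_f = 20.2 × 2.3 = 46.46 kPa.
The water table coincides with the base, so in the self-weight term γ → γ' = 11.09 kN/m³.
q_ult = c·N_c + q·N_q + 0.5·γ·B·N_γ
     = 4 × 32.406 + 46.46 × 20.394 + 0.5 × 11.09 × 4.1 × 17.4
     = 129.62 + 947.52 + 395.58 = 1472.7 kPa.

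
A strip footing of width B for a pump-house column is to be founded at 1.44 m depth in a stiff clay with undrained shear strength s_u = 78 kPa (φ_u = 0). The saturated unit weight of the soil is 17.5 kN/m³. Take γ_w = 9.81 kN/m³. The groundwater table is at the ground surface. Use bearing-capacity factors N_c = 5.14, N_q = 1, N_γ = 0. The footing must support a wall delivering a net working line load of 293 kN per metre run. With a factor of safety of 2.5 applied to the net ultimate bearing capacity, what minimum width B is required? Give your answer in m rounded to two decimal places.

γ' = 17.5 − 9.81 = 7.69 kN/m³ (submerged throughout). q = 7.69 × 1.44 = 11.074 kPa.
c·N_c = 78 × 5.14 = 400.92 kPa
q·N_q = 11.074 × 1 = 11.074 kPa
q_ult = 400.92 + 11.074 = 411.99 kPa.
For φ = 0 the ½γBN_γ term vanishes, so q_ult is independent of B. q_net = 411.99 − 11.074 = 400.92 kPa; q_all(net) = 400.92/2.5 = 160.37 kPa.
Required width B = w / q_all(net) = 293 / 160.37 = 1.827 m.

B = 1.83 m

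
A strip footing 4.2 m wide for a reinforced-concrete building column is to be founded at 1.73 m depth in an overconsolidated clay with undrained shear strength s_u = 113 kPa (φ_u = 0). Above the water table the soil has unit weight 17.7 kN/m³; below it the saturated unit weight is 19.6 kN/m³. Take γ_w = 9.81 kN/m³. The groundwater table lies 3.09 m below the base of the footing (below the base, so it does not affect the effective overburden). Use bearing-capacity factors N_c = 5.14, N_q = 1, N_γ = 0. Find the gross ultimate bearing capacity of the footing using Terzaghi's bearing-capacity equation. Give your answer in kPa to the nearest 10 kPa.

Overburden at base level: q = 17.7 × 1.73 = 30.621 kPa.
Cohesion term c·N_c = 113 × 5.14 = 580.82 kPa; surcharge term q·N_q = 30.621 × 1 = 30.621 kPa.
q_ult = 580.82 + 30.621 = 611.44 kPa.

q_ult ≈ 610 kPa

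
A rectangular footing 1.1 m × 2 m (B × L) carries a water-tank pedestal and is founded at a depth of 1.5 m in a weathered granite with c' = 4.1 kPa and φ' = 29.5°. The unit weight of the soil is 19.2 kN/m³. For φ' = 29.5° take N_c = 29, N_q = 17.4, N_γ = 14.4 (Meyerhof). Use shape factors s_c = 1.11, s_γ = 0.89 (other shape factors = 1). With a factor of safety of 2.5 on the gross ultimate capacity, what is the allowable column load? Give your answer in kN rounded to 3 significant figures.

Overburden at base level: q = 19.2 × 1.5 = 28.8 kPa.
Cohesion term c·N_c·s_c = 4.1 × 29 × 1.11 = 131.98 kPa; surcharge term q·N_q = 28.8 × 17.4 = 501.12 kPa; self-weight term 0.5·γ·B·N_γ·s_γ = 0.5 × 19.2 × 1.1 × 14.4 × 0.89 = 135.34 kPa.
q_ult = 131.98 + 501.12 + 135.34 = 768.44 kPa.
Gross allowable pressure q_all = 768.44 / 2.5 = 307.37 kPa.
Footing area = 2.2 m², so allowable column load = 307.37 × 2.2 = 676.22 kN.

P_all ≈ 676 kN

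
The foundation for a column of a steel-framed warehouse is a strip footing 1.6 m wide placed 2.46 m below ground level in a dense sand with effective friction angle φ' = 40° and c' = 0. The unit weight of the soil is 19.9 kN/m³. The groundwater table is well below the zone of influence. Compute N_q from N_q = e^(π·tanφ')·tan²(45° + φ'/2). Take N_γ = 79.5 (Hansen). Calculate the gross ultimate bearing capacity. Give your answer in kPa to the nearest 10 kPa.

tan40° = 0.8391, so N_q = e^(π×0.8391)·tan²(65°) = 13.959 × 4.599 = 64.2.
Overburden at base level: q = 19.9 × 2.46 = 48.954 kPa.
Surcharge term q·N_q = 48.954 × 64.195 = 3142.6 kPa; self-weight term 0.5·γ·B·N_γ = 0.5 × 19.9 × 1.6 × 79.5 = 1265.6 kPa.
q_ult = 3142.6 + 1265.6 = 4408.3 kPa.

q_ult ≈ 4410 kPa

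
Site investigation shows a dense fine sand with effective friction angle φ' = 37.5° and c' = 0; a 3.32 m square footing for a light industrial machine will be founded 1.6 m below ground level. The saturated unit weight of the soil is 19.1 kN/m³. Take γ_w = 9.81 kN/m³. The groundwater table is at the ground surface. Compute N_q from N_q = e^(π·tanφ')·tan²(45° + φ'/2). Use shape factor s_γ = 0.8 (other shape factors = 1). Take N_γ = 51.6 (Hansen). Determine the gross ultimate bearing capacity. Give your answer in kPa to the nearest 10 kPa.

tan37.5° = 0.7673, so N_q = e^(π×0.7673)·tan²(63.75°) = 11.141 × 4.112 = 45.81.
Water table at ground surface, so effective unit weight γ' = 19.1 − 9.81 = 9.29 kN/m³ is used throughout; overburden q = 9.29 × 1.6 = 14.864 kPa; the same γ' applies in the ½γBN_γ term.
Surcharge term q·N_q = 14.864 × 45.811 = 680.94 kPa; self-weight term 0.5·γ·B·N_γ·s_γ = 0.5 × 9.29 × 3.32 × 51.6 × 0.8 = 636.6 kPa.
q_ult = 680.94 + 636.6 = 1317.5 kPa.

q_ult ≈ 1320 kPa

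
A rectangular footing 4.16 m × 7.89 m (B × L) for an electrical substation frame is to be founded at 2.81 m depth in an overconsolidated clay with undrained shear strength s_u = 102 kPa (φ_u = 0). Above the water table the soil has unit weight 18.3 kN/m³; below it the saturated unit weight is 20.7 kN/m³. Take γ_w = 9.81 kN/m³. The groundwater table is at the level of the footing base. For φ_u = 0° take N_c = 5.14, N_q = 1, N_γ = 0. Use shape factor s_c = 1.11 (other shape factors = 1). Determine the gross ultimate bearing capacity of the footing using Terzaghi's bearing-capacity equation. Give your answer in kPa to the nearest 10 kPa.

q_ult ≈ 630 kPa

q = γ·D_f = 18.3 × 2.81 = 51.423 kPa.
c·N_c·s_c = 102 × 5.14 × 1.11 = 581.95 kPa
q·N_q = 51.423 × 1 = 51.423 kPa
q_ult = 581.95 + 51.423 = 633.37 kPa.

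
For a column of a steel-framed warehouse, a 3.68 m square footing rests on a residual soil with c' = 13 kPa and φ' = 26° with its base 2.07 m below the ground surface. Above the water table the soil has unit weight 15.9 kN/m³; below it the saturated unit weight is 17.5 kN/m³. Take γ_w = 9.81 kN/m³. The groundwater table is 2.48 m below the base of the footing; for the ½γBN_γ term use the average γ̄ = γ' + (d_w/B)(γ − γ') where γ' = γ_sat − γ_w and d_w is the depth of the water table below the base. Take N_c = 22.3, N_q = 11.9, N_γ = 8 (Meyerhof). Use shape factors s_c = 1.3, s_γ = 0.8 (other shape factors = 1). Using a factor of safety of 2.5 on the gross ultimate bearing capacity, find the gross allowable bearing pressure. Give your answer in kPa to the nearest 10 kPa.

q = γ·D_f = 15.9 × 2.07 = 32.913 kPa.
γ' = 7.69 kN/m³; averaging over the depth B below the base, γ̄ = γ' + (d_w/B)(γ − γ') = 13.223 kN/m³.
c·N_c·s_c = 13 × 22.3 × 1.3 = 376.87 kPa
q·N_q = 32.913 × 11.9 = 391.66 kPa
0.5·γ·B·N_γ·s_γ = 0.5 × 13.223 × 3.68 × 8 × 0.8 = 155.71 kPa
q_ult = 376.87 + 391.66 + 155.71 = 924.25 kPa.
q_all = 924.25 / 2.5 = 369.7 kPa.

q_all ≈ 370 kPa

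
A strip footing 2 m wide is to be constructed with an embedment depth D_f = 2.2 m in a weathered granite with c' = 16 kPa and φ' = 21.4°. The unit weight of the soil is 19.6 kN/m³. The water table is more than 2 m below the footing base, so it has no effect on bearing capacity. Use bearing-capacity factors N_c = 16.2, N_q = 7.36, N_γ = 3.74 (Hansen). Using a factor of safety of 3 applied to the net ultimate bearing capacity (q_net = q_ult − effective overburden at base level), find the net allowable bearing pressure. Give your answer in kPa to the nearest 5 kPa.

q_all(net) ≈ 200 kPa

Overburden at base level: q = 19.6 × 2.2 = 43.12 kPa.
Cohesion term c·N_c = 16 × 16.2 = 259.2 kPa; surcharge term q·N_q = 43.12 × 7.36 = 317.36 kPa; self-weight term 0.5·γ·B·N_γ = 0.5 × 19.6 × 2 × 3.74 = 73.304 kPa.
q_ult = 259.2 + 317.36 + 73.304 = 649.87 kPa.
Net ultimate: q_net = 649.87 − 43.12 = 606.75 kPa.
q_all(net) = 606.75 / 3 = 202.25 kPa.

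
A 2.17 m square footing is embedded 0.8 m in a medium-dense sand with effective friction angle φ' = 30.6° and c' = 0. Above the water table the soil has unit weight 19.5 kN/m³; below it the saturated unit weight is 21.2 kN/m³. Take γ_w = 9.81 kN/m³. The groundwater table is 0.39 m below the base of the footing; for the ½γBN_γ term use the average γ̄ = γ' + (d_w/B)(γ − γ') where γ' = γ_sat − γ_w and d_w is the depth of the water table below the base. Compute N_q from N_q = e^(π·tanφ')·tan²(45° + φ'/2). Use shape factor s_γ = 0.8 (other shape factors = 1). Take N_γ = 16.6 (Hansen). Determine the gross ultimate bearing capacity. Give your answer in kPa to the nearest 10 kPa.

q_ult ≈ 490 kPa

tan30.6° = 0.5914, so N_q = e^(π×0.5914)·tan²(60.3°) = 6.41 × 3.074 = 19.7.
Effective surcharge at the founding depth q = γ·D_f = 19.5 × 0.8 = 15.6 kPa.
With d_w = 0.39 m < B, γ̄ = 11.39 + (0.39/2.17) × (19.5 − 11.39) = 12.848 kN/m³.
q_ult = q·N_q + 0.5·γ·B·N_γ·s_γ
     = 15.6 × 19.704 + 0.5 × 12.848 × 2.17 × 16.6 × 0.8
     = 307.38 + 185.12 = 492.49 kPa.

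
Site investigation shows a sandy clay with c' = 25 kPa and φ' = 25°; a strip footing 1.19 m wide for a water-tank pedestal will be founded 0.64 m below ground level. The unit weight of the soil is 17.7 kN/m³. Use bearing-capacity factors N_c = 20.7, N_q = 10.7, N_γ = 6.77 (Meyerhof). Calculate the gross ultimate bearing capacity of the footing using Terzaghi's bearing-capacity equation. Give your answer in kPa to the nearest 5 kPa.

q_ult ≈ 710 kPa

Effective surcharge at the founding depth q = γ·D_f = 17.7 × 0.64 = 11.328 kPa.
q_ult = c·N_c + q·N_q + 0.5·γ·B·N_γ
     = 25 × 20.7 + 11.328 × 10.7 + 0.5 × 17.7 × 1.19 × 6.77
     = 517.5 + 121.21 + 71.298 = 710.01 kPa.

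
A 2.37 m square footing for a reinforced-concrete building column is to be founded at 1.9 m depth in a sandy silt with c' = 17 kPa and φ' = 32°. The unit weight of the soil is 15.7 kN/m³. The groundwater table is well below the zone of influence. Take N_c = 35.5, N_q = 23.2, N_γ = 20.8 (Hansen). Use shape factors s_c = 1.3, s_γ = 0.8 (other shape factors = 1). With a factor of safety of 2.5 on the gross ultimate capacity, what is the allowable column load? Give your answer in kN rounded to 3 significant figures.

q = γ·D_f = 15.7 × 1.9 = 29.83 kPa.
c·N_c·s_c = 17 × 35.5 × 1.3 = 784.55 kPa
q·N_q = 29.83 × 23.2 = 692.06 kPa
0.5·γ·B·N_γ·s_γ = 0.5 × 15.7 × 2.37 × 20.8 × 0.8 = 309.58 kPa
q_ult = 784.55 + 692.06 + 309.58 = 1786.2 kPa.
Gross allowable pressure q_all = 1786.2 / 2.5 = 714.47 kPa.
Footing area = 5.6169 m², so allowable column load = 714.47 × 5.6169 = 4013.1 kN.

P_all ≈ 4010 kN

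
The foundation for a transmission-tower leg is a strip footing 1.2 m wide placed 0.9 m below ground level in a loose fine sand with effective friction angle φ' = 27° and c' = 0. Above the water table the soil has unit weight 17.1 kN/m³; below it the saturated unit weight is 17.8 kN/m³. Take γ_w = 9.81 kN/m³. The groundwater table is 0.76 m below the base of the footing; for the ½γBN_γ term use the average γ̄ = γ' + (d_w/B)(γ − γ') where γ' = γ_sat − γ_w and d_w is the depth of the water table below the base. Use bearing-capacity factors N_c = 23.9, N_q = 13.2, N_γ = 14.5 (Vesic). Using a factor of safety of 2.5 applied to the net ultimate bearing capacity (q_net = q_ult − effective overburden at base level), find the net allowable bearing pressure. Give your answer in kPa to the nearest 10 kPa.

q_all(net) ≈ 120 kPa

Overburden at base level: q = 17.1 × 0.9 = 15.39 kPa.
The water table is 0.76 m below the base (< B = 1.2 m), so the ½γBN_γ term uses γ̄ = γ' + (d_w/B)(γ − γ') = 7.99 + (0.76/1.2)(17.1 − 7.99) = 13.76 kN/m³.
Surcharge term q·N_q = 15.39 × 13.2 = 203.15 kPa; self-weight term 0.5·γ·B·N_γ = 0.5 × 13.76 × 1.2 × 14.5 = 119.71 kPa.
q_ult = 203.15 + 119.71 = 322.86 kPa.
Net ultimate: q_net = 322.86 − 15.39 = 307.47 kPa.
q_all(net) = 307.47 / 2.5 = 122.99 kPa.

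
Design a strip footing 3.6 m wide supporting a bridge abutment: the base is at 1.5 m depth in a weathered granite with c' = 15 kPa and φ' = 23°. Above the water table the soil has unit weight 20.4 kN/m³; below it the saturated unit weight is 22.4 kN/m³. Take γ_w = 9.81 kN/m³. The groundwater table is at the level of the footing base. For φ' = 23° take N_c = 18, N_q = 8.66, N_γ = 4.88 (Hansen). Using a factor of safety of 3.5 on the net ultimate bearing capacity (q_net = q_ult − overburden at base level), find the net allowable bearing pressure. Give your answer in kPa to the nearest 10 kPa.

q = γ·D_f = 20.4 × 1.5 = 30.6 kPa.
For the ½γBN_γ term take γ' = 22.4 − 9.81 = 12.59 kN/m³ (soil below base is submerged).
c·N_c = 15 × 18 = 270 kPa
q·N_q = 30.6 × 8.66 = 265 kPa
0.5·γ·B·N_γ = 0.5 × 12.59 × 3.6 × 4.88 = 110.59 kPa
q_ult = 270 + 265 + 110.59 = 645.59 kPa.
q_net = 645.59 − 30.6 = 614.99 kPa.
q_all(net) = 614.99 / 3.5 = 175.71 kPa.

q_all(net) ≈ 180 kPa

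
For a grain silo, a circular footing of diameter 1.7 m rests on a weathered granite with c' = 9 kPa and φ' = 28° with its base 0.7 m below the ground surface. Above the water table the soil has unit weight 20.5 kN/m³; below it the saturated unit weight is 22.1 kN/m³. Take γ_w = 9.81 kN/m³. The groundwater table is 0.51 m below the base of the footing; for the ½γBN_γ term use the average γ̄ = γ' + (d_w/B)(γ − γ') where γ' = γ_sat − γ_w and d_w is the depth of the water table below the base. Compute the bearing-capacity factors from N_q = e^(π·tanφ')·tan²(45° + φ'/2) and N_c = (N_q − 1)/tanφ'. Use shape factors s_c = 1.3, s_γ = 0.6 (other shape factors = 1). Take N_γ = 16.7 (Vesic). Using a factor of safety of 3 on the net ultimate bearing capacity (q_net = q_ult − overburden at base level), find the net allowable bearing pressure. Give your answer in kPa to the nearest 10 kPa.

q_all(net) ≈ 210 kPa

N_q = e^(π·tan28°)·tan²(59°) = 14.72; N_c = (N_q − 1)/tanφ' = 25.8.
Overburden at base level: q = 20.5 × 0.7 = 14.35 kPa.
The water table is 0.51 m below the base (< B = 1.7 m), so the ½γBN_γ term uses γ̄ = γ' + (d_w/B)(γ − γ') = 12.29 + (0.51/1.7)(20.5 − 12.29) = 14.753 kN/m³.
Cohesion term c·N_c·s_c = 9 × 25.803 × 1.3 = 301.9 kPa; surcharge term q·N_q = 14.35 × 14.72 = 211.23 kPa; self-weight term 0.5·γ·B·N_γ·s_γ = 0.5 × 14.753 × 1.7 × 16.7 × 0.6 = 125.65 kPa.
q_ult = 301.9 + 211.23 + 125.65 = 638.78 kPa.
q_net = 638.78 − 14.35 = 624.43 kPa.
q_all(net) = 624.43 / 3 = 208.14 kPa.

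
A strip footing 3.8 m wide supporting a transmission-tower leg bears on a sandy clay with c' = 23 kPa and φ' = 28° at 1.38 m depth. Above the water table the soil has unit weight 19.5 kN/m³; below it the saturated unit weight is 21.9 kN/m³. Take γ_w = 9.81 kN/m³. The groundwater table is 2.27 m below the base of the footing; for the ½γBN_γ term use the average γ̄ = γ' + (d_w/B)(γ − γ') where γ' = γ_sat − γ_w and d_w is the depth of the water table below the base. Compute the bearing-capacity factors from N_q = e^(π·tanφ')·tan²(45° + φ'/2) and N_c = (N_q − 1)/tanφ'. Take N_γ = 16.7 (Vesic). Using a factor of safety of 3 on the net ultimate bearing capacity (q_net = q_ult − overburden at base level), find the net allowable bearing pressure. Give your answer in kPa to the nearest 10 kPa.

q_all(net) ≈ 500 kPa

N_q = e^(π·tan28°)·tan²(59°) = 14.72; N_c = (N_q − 1)/tanφ' = 25.8.
Overburden at base level: q = 19.5 × 1.38 = 26.91 kPa.
The water table is 2.27 m below the base (< B = 3.8 m), so the ½γBN_γ term uses γ̄ = γ' + (d_w/B)(γ − γ') = 12.09 + (2.27/3.8)(19.5 − 12.09) = 16.517 kN/m³.
Cohesion term c·N_c = 23 × 25.803 = 593.48 kPa; surcharge term q·N_q = 26.91 × 14.72 = 396.11 kPa; self-weight term 0.5·γ·B·N_γ = 0.5 × 16.517 × 3.8 × 16.7 = 524.07 kPa.
q_ult = 593.48 + 396.11 + 524.07 = 1513.7 kPa.
q_net = 1513.7 − 26.91 = 1486.7 kPa.
q_all(net) = 1486.7 / 3 = 495.58 kPa.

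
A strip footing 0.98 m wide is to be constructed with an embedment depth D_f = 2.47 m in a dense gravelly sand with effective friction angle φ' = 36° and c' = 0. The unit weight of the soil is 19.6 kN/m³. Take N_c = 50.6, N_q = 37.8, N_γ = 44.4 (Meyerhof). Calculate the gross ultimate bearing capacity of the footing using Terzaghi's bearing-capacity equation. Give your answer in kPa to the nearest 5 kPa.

Effective surcharge at the founding depth q = γ·D_f = 19.6 × 2.47 = 48.412 kPa.
q_ult = q·N_q + 0.5·γ·B·N_γ
     = 48.412 × 37.8 + 0.5 × 19.6 × 0.98 × 44.4
     = 1830 + 426.42 = 2256.4 kPa.

q_ult ≈ 2255 kPa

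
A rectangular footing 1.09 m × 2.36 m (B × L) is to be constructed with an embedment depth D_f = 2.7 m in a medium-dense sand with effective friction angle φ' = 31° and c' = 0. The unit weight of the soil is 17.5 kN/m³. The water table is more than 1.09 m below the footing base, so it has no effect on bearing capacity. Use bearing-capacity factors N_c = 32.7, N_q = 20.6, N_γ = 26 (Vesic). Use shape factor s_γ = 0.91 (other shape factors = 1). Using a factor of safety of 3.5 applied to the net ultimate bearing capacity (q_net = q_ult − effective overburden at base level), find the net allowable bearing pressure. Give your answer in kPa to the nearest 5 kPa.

q_all(net) ≈ 330 kPa

Overburden at base level: q = 17.5 × 2.7 = 47.25 kPa.
Surcharge term q·N_q = 47.25 × 20.6 = 973.35 kPa; self-weight term 0.5·γ·B·N_γ·s_γ = 0.5 × 17.5 × 1.09 × 26 × 0.91 = 225.66 kPa.
q_ult = 973.35 + 225.66 = 1199 kPa.
Net ultimate: q_net = 1199 − 47.25 = 1151.8 kPa.
q_all(net) = 1151.8 / 3.5 = 329.07 kPa.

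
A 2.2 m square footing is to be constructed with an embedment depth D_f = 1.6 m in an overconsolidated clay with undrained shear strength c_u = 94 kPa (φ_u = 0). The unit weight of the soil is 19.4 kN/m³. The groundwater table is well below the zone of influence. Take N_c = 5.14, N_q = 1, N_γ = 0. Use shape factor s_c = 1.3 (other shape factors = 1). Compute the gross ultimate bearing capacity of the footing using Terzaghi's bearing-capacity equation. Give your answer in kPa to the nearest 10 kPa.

Effective surcharge at the founding depth q = γ·D_f = 19.4 × 1.6 = 31.04 kPa.
q_ult = c·N_c·s_c + q·N_q
     = 94 × 5.14 × 1.3 + 31.04 × 1
     = 628.11 + 31.04 = 659.15 kPa.

q_ult ≈ 660 kPa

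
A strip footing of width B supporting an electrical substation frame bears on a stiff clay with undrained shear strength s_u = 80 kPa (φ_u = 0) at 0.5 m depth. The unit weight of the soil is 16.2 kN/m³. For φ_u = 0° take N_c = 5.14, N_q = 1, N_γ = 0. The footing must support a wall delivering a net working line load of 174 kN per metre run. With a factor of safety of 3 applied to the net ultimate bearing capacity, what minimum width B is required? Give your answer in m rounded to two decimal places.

Effective surcharge at the founding depth q = γ·D_f = 16.2 × 0.5 = 8.1 kPa.
q_ult = c·N_c + q·N_q
     = 80 × 5.14 + 8.1 × 1
     = 411.2 + 8.1 = 419.3 kPa.
For φ = 0 the ½γBN_γ term vanishes, so q_ult is independent of B. q_net = 419.3 − 8.1 = 411.2 kPa; q_all(net) = 411.2/3 = 137.07 kPa.
Required width B = w / q_all(net) = 174 / 137.07 = 1.269 m.

B = 1.27 m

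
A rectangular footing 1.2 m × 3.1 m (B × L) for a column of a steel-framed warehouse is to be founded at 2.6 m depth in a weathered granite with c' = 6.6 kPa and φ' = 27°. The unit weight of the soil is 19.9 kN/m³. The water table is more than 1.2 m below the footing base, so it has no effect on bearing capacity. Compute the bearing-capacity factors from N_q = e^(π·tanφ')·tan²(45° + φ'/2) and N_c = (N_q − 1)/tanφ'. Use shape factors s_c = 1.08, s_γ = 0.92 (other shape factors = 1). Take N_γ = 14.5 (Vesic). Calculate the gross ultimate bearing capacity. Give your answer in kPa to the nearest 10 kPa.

tan27° = 0.5095, so N_q = e^(π×0.5095)·tan²(58.5°) = 4.957 × 2.663 = 13.2.
N_c = (13.2 − 1)/tan27° = 23.94.
q = γ·D_f = 19.9 × 2.6 = 51.74 kPa.
c·N_c·s_c = 6.6 × 23.942 × 1.08 = 170.66 kPa
q·N_q = 51.74 × 13.199 = 682.92 kPa
0.5·γ·B·N_γ·s_γ = 0.5 × 19.9 × 1.2 × 14.5 × 0.92 = 159.28 kPa
q_ult = 170.66 + 682.92 + 159.28 = 1012.9 kPa.

q_ult ≈ 1010 kPa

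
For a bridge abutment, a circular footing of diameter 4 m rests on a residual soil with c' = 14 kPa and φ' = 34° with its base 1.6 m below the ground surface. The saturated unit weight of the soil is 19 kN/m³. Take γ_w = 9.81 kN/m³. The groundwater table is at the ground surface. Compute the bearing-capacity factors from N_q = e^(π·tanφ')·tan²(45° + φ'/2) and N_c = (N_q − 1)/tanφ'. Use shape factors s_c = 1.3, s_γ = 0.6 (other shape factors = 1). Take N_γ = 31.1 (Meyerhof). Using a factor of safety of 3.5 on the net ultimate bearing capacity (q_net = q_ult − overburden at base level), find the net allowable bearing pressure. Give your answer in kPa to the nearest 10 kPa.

N_q = e^(π·tan34°)·tan²(62°) = 29.44; N_c = (N_q − 1)/tanφ' = 42.16.
With the water table at the surface the whole profile is submerged: γ' = 19 − 9.81 = 9.19 kN/m³, so q = γ'·D_f = 14.704 kPa; the same γ' applies in the ½γBN_γ term.
q_ult = c·N_c·s_c + q·N_q + 0.5·γ·B·N_γ·s_γ
     = 14 × 42.164 × 1.3 + 14.704 × 29.44 + 0.5 × 9.19 × 4 × 31.1 × 0.6
     = 767.38 + 432.88 + 342.97 = 1543.2 kPa.
q_net = 1543.2 − 14.704 = 1528.5 kPa.
q_all(net) = 1528.5 / 3.5 = 436.72 kPa.

q_all(net) ≈ 440 kPa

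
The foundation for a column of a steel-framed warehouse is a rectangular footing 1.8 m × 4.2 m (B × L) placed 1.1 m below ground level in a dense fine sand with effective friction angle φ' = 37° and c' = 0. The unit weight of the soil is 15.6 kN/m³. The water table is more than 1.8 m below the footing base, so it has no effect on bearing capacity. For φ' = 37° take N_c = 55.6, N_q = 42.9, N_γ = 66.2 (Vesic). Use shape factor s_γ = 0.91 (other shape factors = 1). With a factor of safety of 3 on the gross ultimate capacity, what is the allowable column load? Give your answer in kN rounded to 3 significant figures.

Overburden at base level: q = 15.6 × 1.1 = 17.16 kPa.
Surcharge term q·N_q = 17.16 × 42.9 = 736.16 kPa; self-weight term 0.5·γ·B·N_γ·s_γ = 0.5 × 15.6 × 1.8 × 66.2 × 0.91 = 845.8 kPa.
q_ult = 736.16 + 845.8 = 1582 kPa.
Gross allowable pressure q_all = 1582 / 3 = 527.32 kPa.
Footing area = 7.56 m², so allowable column load = 527.32 × 7.56 = 3986.5 kN.

P_all ≈ 3990 kN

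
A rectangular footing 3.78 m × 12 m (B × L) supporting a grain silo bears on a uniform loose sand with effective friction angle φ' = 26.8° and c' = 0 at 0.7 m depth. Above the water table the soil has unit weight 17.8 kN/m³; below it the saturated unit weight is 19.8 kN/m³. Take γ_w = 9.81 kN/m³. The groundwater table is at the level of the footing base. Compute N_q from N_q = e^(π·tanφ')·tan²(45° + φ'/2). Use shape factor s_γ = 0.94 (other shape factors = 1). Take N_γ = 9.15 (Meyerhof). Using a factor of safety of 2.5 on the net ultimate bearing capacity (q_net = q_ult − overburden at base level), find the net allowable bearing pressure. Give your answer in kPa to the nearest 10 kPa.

q_all(net) ≈ 120 kPa

N_q = e^(π·tan26.8°)·tan²(58.4°) = 12.92.
Overburden at base level: q = 17.8 × 0.7 = 12.46 kPa.
Below the base the soil is submerged, so the ½γBN_γ term uses γ' = 19.8 − 9.81 = 9.99 kN/m³.
Surcharge term q·N_q = 12.46 × 12.917 = 160.94 kPa; self-weight term 0.5·γ·B·N_γ·s_γ = 0.5 × 9.99 × 3.78 × 9.15 × 0.94 = 162.4 kPa.
q_ult = 160.94 + 162.4 = 323.34 kPa.
q_net = 323.34 − 12.46 = 310.88 kPa.
q_all(net) = 310.88 / 2.5 = 124.35 kPa.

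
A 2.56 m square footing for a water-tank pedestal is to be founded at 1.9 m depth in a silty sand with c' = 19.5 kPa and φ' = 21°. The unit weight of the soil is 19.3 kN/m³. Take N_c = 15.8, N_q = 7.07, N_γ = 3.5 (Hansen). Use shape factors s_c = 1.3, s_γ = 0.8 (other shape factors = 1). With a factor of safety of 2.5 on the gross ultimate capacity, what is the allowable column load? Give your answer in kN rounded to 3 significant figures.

Overburden at base level: q = 19.3 × 1.9 = 36.67 kPa.
Cohesion term c·N_c·s_c = 19.5 × 15.8 × 1.3 = 400.53 kPa; surcharge term q·N_q = 36.67 × 7.07 = 259.26 kPa; self-weight term 0.5·γ·B·N_γ·s_γ = 0.5 × 19.3 × 2.56 × 3.5 × 0.8 = 69.171 kPa.
q_ult = 400.53 + 259.26 + 69.171 = 728.96 kPa.
Gross allowable pressure q_all = 728.96 / 2.5 = 291.58 kPa.
Footing area = 6.5536 m², so allowable column load = 291.58 × 6.5536 = 1910.9 kN.

P_all ≈ 1910 kN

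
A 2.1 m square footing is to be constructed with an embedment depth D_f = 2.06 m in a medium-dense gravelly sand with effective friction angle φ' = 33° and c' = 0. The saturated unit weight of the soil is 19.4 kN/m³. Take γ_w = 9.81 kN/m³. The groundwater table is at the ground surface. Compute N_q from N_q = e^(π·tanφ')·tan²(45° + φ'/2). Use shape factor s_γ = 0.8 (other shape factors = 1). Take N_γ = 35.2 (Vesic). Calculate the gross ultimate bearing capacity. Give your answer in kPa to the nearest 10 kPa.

q_ult ≈ 800 kPa

tan33° = 0.6494, so N_q = e^(π×0.6494)·tan²(61.5°) = 7.692 × 3.392 = 26.09.
γ' = 19.4 − 9.81 = 9.59 kN/m³ (submerged throughout). q = 9.59 × 2.06 = 19.755 kPa; the same γ' applies in the ½γBN_γ term.
q·N_q = 19.755 × 26.092 = 515.46 kPa
0.5·γ·B·N_γ·s_γ = 0.5 × 9.59 × 2.1 × 35.2 × 0.8 = 283.56 kPa
q_ult = 515.46 + 283.56 = 799.02 kPa.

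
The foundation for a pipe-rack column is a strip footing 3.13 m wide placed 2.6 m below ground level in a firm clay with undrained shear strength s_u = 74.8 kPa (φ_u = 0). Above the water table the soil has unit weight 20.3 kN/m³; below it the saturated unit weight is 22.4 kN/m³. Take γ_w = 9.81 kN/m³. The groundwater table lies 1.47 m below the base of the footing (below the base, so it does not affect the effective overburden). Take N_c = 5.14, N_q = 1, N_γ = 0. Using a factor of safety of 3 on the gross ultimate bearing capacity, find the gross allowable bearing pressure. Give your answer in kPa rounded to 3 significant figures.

q_all ≈ 146 kPa

Overburden at base level: q = 20.3 × 2.6 = 52.78 kPa.
Cohesion term c·N_c = 74.8 × 5.14 = 384.47 kPa; surcharge term q·N_q = 52.78 × 1 = 52.78 kPa.
q_ult = 384.47 + 52.78 = 437.25 kPa.
q_all = 437.25 / 3 = 145.75 kPa.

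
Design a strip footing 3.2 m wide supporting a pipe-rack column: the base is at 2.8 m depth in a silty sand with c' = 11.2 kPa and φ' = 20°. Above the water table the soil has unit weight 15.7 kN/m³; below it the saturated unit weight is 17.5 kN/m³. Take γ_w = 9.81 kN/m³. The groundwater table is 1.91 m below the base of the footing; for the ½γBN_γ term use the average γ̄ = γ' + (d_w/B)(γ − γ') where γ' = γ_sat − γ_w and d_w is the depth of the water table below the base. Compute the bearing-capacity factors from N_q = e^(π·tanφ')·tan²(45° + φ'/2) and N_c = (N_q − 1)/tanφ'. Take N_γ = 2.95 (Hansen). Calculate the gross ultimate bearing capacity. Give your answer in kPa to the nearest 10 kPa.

q_ult ≈ 510 kPa

tan20° = 0.364, so N_q = e^(π×0.364)·tan²(55°) = 3.138 × 2.04 = 6.4.
N_c = (6.4 − 1)/tan20° = 14.83.
q = γ·D_f = 15.7 × 2.8 = 43.96 kPa.
γ' = 7.69 kN/m³; averaging over the depth B below the base, γ̄ = γ' + (d_w/B)(γ − γ') = 12.471 kN/m³.
c·N_c = 11.2 × 14.835 = 166.15 kPa
q·N_q = 43.96 × 6.3994 = 281.32 kPa
0.5·γ·B·N_γ = 0.5 × 12.471 × 3.2 × 2.95 = 58.863 kPa
q_ult = 166.15 + 281.32 + 58.863 = 506.33 kPa.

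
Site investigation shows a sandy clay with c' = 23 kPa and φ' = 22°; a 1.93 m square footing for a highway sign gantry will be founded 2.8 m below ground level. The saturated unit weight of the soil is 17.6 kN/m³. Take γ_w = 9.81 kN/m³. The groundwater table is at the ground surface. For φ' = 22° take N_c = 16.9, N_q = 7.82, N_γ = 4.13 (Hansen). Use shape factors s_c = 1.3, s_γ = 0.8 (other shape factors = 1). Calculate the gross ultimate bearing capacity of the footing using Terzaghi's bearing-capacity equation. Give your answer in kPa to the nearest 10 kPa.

Water table at ground surface, so effective unit weight γ' = 17.6 − 9.81 = 7.79 kN/m³ is used throughout; overburden q = 7.79 × 2.8 = 21.812 kPa; the same γ' applies in the ½γBN_γ term.
Cohesion term c·N_c·s_c = 23 × 16.9 × 1.3 = 505.31 kPa; surcharge term q·N_q = 21.812 × 7.82 = 170.57 kPa; self-weight term 0.5·γ·B·N_γ·s_γ = 0.5 × 7.79 × 1.93 × 4.13 × 0.8 = 24.837 kPa.
q_ult = 505.31 + 170.57 + 24.837 = 700.72 kPa.

q_ult ≈ 700 kPa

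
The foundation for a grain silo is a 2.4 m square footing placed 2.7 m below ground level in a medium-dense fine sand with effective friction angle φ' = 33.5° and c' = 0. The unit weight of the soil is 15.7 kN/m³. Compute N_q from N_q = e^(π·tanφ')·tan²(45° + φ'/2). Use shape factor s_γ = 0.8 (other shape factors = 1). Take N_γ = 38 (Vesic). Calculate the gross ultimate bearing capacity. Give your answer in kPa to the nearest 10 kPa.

q_ult ≈ 1750 kPa

tan33.5° = 0.6619, so N_q = e^(π×0.6619)·tan²(61.75°) = 7.999 × 3.464 = 27.71.
Effective surcharge at the founding depth q = γ·D_f = 15.7 × 2.7 = 42.39 kPa.
q_ult = q·N_q + 0.5·γ·B·N_γ·s_γ
     = 42.39 × 27.707 + 0.5 × 15.7 × 2.4 × 38 × 0.8
     = 1174.5 + 572.74 = 1747.3 kPa.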